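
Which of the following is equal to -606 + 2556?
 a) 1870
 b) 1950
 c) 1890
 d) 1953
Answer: b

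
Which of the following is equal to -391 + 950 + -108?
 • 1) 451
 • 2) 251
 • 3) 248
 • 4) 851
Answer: 1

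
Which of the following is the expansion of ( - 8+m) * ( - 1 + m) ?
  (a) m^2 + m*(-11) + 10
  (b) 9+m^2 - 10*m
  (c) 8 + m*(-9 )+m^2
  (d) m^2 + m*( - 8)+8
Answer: c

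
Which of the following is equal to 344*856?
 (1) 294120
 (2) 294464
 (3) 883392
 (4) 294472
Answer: 2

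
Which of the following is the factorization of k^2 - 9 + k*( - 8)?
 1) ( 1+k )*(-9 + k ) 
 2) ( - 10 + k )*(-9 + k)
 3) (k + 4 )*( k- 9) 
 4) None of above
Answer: 1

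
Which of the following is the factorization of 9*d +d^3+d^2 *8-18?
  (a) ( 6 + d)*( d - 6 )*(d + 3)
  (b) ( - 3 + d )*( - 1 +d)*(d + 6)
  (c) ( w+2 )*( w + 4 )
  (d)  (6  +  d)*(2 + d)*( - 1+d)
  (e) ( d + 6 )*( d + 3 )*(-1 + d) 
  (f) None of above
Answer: e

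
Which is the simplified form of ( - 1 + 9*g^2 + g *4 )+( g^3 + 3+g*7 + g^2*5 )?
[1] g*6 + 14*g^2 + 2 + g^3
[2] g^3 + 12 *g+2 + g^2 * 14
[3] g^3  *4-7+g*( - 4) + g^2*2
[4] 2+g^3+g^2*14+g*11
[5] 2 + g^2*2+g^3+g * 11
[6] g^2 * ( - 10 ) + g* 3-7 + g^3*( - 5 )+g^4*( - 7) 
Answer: 4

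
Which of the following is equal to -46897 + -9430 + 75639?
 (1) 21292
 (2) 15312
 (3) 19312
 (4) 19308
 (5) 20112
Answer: 3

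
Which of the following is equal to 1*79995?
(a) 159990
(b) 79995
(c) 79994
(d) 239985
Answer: b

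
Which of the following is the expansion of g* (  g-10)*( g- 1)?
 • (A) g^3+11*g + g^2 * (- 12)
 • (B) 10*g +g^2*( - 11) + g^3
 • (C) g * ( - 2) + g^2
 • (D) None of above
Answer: B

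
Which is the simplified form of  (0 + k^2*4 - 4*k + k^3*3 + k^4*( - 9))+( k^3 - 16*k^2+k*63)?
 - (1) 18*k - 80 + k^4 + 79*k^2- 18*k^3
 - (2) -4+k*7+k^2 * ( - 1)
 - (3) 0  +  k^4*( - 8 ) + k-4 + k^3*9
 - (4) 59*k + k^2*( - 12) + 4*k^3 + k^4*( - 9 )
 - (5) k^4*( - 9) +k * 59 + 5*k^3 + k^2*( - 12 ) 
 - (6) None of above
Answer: 4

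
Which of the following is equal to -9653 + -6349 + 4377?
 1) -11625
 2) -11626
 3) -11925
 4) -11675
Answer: 1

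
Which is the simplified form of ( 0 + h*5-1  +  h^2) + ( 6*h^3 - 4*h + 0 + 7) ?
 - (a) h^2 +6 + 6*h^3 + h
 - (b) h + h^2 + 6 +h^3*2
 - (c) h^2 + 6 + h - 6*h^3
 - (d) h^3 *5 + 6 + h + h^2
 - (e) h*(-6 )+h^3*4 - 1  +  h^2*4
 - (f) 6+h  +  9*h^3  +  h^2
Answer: a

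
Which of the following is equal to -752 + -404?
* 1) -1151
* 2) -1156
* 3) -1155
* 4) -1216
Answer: 2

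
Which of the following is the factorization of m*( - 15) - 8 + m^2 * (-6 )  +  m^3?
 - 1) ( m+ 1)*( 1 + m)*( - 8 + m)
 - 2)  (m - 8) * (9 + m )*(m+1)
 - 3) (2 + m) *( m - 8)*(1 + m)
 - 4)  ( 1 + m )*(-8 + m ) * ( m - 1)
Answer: 1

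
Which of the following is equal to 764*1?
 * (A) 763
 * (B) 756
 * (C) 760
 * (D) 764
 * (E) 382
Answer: D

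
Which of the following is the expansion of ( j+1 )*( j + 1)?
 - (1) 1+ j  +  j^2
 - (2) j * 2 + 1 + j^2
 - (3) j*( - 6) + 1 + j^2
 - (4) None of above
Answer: 2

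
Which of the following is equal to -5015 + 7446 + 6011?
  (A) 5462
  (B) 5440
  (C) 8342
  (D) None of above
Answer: D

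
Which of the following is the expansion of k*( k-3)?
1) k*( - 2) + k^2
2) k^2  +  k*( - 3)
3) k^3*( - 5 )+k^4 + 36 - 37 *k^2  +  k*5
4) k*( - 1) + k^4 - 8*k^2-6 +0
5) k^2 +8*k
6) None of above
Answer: 2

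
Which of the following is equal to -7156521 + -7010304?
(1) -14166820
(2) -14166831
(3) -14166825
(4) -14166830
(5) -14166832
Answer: 3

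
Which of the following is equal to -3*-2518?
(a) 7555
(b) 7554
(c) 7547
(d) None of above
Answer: b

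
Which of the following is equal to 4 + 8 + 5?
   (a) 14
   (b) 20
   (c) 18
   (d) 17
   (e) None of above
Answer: d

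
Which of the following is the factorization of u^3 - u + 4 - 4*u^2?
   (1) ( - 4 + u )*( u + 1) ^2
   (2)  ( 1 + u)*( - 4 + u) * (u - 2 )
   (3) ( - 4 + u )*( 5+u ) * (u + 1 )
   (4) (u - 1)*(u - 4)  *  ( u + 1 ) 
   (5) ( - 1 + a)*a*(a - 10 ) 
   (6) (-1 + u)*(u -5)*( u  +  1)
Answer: 4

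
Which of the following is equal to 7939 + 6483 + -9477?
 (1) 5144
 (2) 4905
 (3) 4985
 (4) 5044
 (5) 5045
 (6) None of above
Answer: 6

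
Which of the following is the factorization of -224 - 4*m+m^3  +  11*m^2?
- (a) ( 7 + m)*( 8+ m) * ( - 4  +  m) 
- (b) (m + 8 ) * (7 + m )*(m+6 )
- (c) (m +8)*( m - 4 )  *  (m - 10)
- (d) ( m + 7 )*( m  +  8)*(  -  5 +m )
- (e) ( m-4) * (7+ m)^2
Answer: a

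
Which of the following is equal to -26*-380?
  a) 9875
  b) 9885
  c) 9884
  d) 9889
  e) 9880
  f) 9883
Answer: e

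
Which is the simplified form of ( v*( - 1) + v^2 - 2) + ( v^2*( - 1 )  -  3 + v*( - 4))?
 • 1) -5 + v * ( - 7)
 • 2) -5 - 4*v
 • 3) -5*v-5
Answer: 3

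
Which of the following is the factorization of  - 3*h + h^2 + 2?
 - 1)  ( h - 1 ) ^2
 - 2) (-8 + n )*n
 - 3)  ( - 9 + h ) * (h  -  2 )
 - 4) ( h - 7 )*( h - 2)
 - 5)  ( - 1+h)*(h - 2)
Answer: 5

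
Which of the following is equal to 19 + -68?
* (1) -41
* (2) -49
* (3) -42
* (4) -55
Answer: 2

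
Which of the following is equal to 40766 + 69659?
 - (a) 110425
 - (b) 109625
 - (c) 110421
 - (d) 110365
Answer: a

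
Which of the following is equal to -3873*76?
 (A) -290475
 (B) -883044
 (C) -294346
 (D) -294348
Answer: D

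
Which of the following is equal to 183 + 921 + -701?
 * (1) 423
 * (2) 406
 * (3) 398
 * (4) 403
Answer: 4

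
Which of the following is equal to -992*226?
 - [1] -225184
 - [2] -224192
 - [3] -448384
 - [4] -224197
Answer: 2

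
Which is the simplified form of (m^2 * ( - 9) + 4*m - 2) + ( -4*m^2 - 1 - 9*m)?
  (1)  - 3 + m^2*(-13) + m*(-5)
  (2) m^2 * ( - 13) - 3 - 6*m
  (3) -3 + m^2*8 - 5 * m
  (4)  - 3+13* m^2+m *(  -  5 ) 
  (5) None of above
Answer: 1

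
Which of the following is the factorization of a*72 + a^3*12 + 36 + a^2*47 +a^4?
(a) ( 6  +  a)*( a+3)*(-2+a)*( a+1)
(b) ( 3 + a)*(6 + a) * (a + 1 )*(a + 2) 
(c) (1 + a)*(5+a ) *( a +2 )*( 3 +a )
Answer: b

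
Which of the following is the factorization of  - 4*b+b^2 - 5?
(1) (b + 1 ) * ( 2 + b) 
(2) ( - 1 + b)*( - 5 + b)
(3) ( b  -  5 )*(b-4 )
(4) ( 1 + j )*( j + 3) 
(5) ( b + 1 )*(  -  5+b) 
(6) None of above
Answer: 5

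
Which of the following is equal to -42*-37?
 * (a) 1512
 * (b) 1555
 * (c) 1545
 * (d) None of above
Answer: d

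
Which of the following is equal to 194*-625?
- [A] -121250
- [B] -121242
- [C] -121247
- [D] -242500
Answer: A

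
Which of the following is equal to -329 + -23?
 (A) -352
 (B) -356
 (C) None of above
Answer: A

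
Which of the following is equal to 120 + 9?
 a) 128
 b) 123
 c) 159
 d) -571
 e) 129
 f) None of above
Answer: e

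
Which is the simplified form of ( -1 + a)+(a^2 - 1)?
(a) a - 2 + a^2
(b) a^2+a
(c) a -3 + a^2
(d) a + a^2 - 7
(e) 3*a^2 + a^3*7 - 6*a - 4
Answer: a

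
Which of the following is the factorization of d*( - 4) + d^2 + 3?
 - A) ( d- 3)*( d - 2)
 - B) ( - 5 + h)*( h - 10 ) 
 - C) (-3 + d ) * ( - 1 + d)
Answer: C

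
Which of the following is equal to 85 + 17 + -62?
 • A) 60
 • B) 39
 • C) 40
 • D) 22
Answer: C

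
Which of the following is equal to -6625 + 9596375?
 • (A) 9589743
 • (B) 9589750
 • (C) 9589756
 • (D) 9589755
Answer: B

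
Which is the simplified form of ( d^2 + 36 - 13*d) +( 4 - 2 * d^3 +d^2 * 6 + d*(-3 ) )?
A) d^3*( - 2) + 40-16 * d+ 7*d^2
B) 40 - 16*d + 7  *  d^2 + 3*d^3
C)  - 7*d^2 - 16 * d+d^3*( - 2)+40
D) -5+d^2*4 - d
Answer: A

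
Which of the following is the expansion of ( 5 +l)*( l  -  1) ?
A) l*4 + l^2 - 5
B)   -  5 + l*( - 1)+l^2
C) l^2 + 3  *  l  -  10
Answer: A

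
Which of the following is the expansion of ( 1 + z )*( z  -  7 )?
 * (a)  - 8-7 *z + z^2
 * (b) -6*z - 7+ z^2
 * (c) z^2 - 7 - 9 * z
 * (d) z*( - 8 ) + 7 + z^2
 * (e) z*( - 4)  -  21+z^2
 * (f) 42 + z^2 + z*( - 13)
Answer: b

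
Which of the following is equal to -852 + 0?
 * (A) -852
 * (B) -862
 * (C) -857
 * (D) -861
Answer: A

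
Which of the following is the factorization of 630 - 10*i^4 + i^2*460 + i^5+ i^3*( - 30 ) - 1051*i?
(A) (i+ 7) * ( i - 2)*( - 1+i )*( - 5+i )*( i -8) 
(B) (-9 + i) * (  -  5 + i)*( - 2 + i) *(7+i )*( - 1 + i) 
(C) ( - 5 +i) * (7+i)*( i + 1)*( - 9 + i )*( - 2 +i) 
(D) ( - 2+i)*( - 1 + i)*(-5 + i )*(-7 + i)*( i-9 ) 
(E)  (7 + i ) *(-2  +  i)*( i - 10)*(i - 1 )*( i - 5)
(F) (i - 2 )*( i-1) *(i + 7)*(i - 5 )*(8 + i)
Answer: B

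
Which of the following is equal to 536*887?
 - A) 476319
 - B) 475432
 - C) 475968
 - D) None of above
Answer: B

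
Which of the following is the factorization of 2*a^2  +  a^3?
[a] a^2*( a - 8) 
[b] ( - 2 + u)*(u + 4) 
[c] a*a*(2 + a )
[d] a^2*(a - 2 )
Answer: c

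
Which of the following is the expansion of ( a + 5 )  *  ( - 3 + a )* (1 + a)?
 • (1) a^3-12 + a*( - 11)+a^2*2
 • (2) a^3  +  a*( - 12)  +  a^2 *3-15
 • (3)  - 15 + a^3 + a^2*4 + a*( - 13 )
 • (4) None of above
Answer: 4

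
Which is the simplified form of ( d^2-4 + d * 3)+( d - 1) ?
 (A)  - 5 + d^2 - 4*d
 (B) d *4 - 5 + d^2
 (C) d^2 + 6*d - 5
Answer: B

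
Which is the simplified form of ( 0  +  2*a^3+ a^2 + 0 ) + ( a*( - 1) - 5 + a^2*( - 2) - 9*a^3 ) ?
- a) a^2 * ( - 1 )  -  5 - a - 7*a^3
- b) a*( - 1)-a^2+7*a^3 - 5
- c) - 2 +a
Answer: a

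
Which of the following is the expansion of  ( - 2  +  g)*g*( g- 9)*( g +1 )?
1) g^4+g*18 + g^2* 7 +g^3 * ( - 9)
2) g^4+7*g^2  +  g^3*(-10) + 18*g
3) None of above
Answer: 2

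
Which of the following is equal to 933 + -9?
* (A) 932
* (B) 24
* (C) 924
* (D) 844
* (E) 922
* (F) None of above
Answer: C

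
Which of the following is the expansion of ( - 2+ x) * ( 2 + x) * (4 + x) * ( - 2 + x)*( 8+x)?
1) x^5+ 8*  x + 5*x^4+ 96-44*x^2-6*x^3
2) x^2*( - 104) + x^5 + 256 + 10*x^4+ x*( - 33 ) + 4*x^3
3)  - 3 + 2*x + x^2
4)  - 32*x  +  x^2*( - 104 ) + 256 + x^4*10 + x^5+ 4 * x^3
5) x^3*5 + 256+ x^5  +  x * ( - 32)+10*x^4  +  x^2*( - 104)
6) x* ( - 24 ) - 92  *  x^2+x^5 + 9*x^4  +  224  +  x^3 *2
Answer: 4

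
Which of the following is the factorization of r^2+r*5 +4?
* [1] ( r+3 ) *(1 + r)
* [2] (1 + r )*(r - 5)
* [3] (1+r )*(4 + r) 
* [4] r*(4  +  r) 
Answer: 3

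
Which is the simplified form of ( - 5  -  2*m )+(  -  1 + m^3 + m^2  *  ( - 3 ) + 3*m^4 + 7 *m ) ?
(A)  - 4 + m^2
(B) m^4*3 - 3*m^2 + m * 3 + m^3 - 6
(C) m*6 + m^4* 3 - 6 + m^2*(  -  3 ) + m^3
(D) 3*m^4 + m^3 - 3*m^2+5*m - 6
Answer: D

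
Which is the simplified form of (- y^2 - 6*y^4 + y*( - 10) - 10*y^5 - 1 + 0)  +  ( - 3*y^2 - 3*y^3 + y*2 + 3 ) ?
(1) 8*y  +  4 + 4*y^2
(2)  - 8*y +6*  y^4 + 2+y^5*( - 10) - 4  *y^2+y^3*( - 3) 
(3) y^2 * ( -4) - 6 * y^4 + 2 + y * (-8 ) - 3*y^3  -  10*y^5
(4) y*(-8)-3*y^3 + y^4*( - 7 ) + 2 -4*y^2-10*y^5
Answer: 3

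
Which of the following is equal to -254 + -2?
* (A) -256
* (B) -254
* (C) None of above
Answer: A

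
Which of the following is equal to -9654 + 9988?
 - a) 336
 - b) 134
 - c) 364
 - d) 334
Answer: d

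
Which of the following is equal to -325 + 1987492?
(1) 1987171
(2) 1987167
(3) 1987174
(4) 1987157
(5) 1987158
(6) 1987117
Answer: 2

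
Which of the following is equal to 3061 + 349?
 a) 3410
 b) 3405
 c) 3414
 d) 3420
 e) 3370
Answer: a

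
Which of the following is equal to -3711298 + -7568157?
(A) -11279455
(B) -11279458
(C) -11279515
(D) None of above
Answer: A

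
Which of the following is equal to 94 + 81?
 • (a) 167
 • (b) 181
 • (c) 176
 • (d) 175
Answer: d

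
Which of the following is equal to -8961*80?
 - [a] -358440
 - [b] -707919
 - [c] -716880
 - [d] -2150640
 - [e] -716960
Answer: c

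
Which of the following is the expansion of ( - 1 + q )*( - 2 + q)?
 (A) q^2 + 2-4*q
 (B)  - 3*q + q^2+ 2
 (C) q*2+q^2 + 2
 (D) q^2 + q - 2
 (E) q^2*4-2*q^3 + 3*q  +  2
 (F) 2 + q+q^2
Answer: B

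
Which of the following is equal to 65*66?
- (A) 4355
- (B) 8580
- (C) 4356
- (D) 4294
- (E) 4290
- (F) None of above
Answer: E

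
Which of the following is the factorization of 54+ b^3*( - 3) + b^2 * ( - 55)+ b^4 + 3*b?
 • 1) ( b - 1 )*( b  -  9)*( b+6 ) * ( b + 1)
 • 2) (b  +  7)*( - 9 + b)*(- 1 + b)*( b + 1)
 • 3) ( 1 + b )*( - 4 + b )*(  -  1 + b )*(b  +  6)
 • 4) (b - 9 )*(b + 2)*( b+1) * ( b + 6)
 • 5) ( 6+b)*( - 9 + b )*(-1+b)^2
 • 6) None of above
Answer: 1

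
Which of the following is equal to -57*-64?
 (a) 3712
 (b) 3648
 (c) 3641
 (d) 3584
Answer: b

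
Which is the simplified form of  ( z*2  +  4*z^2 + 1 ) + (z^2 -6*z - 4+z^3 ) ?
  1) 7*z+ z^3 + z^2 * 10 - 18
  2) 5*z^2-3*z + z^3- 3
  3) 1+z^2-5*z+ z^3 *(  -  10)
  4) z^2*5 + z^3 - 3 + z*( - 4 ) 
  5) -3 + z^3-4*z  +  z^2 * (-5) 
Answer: 4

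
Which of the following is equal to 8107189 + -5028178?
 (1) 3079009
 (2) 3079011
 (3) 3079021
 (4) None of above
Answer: 2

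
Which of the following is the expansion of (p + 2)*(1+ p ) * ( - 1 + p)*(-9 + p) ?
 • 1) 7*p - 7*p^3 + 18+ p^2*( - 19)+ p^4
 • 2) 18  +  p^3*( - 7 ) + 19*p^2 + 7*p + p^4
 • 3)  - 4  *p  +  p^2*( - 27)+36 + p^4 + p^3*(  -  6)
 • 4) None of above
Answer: 1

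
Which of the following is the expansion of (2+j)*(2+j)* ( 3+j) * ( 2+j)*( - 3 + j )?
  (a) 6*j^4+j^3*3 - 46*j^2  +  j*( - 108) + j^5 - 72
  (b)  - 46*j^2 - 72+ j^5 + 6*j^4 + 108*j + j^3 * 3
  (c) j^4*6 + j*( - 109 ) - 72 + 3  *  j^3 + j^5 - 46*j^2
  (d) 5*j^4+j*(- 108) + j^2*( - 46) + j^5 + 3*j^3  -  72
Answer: a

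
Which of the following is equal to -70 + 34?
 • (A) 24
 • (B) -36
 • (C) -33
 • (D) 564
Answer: B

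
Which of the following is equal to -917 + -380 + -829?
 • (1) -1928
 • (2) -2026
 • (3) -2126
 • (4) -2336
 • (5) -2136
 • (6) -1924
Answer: 3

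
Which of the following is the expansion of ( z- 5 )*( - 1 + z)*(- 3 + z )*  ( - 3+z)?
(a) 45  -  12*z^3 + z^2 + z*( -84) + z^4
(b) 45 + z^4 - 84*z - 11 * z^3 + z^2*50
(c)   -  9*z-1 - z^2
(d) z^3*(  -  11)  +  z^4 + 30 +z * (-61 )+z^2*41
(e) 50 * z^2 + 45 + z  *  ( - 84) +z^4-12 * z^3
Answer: e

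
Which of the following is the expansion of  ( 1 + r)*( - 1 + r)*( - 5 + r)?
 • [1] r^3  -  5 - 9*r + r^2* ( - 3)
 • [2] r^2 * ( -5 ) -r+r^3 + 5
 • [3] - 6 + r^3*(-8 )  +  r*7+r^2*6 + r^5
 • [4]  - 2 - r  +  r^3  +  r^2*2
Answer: 2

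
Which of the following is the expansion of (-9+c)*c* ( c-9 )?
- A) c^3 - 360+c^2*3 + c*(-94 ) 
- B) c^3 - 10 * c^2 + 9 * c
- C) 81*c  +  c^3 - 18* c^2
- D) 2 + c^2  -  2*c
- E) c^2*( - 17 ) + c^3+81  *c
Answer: C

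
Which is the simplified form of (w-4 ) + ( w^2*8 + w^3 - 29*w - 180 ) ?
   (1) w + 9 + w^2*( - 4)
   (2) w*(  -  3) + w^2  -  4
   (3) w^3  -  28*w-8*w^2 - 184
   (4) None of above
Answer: 4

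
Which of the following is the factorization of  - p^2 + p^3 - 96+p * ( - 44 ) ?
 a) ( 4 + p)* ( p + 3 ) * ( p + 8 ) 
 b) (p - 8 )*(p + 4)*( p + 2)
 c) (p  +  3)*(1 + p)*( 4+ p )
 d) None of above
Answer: d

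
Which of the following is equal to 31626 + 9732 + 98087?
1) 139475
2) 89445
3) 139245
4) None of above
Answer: 4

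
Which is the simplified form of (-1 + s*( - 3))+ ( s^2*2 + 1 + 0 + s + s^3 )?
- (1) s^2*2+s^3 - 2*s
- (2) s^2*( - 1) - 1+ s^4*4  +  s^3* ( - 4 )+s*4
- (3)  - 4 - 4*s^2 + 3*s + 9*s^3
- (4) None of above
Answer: 1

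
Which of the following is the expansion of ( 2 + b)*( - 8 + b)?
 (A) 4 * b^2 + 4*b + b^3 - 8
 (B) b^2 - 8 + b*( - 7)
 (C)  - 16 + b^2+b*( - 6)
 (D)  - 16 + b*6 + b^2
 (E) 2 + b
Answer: C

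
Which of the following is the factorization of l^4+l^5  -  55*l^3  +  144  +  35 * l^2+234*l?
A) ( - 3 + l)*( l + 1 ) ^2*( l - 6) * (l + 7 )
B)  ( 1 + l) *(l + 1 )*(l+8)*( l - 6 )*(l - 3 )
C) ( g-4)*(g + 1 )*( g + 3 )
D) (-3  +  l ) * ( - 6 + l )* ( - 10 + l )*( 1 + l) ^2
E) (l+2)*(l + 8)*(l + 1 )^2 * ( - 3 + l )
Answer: B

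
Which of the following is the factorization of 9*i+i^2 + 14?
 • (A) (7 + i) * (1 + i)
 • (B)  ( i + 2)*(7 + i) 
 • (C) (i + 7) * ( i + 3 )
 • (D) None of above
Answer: B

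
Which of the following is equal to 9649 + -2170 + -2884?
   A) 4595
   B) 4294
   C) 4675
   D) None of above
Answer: A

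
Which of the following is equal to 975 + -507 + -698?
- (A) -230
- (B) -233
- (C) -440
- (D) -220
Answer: A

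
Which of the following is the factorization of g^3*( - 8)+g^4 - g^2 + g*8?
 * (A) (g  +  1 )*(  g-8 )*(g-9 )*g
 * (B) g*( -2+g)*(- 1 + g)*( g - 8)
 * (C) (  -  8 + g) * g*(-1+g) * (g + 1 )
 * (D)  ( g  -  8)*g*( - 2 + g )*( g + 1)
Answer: C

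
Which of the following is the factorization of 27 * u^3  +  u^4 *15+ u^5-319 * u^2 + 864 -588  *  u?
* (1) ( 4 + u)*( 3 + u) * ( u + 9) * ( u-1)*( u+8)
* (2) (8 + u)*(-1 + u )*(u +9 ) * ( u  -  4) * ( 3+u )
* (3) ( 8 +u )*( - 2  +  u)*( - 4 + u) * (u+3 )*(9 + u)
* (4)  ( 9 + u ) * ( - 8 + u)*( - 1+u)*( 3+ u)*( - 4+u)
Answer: 2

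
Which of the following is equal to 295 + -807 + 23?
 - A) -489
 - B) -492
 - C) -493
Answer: A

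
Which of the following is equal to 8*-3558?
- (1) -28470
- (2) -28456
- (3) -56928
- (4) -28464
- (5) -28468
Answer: 4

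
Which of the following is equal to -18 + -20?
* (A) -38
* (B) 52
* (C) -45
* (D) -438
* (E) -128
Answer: A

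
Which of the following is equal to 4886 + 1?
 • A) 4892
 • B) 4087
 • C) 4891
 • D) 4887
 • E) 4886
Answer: D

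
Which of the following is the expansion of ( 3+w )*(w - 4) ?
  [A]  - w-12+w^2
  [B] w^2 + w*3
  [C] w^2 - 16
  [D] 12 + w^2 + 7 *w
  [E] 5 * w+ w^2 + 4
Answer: A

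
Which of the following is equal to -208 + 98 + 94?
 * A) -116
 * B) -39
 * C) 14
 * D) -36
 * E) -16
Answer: E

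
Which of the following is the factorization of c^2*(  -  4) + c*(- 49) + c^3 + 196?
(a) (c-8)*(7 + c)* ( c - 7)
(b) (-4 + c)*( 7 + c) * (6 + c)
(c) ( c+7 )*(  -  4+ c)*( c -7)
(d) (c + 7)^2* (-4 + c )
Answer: c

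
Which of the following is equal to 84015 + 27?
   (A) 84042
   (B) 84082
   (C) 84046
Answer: A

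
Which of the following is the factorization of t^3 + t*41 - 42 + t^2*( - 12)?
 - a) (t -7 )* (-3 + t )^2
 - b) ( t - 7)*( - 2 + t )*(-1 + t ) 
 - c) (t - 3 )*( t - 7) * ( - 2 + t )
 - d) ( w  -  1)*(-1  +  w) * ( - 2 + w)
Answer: c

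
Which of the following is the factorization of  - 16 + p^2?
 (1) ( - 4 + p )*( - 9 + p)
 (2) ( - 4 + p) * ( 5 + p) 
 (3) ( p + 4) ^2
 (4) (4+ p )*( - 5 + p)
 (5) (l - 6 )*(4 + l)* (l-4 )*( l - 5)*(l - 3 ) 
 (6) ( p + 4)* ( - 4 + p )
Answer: 6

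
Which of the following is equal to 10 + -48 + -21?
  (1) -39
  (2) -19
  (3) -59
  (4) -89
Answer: 3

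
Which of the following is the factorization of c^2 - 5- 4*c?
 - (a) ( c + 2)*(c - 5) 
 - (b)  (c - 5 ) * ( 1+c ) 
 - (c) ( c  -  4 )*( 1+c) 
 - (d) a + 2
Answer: b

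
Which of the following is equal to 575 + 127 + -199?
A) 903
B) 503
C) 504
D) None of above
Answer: B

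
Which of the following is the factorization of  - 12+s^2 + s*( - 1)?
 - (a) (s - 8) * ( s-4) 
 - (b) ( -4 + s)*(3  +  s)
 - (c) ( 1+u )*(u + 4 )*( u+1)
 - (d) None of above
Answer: b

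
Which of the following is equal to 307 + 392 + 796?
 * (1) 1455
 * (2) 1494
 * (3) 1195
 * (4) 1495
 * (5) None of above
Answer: 4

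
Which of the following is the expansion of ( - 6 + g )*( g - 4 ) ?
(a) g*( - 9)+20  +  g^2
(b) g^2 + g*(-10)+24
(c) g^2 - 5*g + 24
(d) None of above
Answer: b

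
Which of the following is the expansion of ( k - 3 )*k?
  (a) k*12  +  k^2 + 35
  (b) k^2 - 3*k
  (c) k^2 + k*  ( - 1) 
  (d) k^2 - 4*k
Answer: b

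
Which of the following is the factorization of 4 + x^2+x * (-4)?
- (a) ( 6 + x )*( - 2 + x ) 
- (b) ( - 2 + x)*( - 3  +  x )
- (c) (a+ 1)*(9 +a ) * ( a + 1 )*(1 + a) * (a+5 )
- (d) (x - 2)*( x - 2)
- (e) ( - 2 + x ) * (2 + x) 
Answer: d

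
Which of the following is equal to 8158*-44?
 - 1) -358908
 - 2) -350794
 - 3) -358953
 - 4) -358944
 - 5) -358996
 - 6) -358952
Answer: 6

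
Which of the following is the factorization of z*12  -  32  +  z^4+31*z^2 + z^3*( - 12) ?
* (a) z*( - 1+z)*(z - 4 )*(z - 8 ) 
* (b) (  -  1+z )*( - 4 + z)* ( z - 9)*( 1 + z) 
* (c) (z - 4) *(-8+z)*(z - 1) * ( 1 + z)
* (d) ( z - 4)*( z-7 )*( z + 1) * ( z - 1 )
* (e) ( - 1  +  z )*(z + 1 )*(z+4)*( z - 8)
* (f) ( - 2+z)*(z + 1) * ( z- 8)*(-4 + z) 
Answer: c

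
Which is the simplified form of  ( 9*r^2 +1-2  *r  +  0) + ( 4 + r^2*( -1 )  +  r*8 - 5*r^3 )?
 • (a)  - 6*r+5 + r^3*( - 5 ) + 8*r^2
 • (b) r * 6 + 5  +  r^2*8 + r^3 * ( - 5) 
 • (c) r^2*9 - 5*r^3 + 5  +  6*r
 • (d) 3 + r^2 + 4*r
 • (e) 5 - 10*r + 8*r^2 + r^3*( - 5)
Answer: b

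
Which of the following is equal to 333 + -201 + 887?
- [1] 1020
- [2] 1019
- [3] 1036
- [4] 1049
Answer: 2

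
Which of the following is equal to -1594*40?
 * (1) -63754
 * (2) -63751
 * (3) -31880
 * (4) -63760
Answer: 4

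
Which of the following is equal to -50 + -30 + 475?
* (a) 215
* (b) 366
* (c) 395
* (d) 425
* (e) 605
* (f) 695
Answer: c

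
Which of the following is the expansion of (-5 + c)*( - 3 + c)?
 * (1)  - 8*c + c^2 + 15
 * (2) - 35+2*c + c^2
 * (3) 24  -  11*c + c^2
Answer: 1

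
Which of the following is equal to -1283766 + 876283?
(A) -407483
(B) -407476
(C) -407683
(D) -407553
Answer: A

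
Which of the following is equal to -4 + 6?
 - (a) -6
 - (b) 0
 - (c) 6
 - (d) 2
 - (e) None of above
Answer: d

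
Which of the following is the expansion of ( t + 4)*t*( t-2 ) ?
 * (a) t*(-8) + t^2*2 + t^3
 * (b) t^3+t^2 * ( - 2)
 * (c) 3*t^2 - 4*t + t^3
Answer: a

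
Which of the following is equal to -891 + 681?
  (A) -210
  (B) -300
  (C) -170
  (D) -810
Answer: A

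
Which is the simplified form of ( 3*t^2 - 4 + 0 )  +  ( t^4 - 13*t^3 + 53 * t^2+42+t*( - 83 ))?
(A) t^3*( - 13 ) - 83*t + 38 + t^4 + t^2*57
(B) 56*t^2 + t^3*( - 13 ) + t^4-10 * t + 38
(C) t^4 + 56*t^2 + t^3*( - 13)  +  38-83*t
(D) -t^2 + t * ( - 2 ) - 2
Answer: C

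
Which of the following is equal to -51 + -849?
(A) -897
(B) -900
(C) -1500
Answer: B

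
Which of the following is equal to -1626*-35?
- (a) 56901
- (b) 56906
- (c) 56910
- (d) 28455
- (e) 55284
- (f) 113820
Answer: c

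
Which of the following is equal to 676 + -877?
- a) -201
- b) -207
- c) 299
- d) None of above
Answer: a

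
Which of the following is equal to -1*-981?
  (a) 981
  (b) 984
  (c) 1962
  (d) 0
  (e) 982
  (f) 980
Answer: a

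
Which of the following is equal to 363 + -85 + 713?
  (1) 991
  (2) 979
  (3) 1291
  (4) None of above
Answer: 1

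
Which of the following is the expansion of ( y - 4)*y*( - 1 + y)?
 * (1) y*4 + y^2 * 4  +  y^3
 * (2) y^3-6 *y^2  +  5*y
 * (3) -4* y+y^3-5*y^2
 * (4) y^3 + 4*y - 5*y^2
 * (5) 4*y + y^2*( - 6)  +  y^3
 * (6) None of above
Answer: 4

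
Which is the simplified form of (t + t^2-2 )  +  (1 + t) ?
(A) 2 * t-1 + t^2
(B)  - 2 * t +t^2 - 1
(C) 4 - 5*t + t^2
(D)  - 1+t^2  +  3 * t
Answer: A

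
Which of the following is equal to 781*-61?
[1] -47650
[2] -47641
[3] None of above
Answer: 2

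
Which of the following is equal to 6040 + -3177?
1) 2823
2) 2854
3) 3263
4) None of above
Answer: 4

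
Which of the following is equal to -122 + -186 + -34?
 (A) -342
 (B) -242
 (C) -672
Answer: A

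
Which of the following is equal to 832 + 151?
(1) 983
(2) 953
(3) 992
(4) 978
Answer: 1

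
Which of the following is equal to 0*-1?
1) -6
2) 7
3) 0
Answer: 3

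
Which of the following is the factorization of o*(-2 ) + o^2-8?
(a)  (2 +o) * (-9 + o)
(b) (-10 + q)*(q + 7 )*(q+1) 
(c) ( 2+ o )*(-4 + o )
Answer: c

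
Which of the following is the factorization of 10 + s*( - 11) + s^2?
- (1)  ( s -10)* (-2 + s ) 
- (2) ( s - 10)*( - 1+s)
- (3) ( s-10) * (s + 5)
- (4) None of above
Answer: 2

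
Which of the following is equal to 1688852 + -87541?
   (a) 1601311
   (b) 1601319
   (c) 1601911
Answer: a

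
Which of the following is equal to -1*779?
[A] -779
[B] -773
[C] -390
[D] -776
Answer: A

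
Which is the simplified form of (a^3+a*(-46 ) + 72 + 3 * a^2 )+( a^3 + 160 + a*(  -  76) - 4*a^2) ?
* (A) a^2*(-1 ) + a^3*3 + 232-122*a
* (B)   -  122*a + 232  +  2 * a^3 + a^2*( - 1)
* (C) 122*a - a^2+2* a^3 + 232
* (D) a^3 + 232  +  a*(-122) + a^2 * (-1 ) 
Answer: B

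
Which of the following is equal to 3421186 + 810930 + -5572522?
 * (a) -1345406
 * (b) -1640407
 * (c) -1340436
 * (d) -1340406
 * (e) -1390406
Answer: d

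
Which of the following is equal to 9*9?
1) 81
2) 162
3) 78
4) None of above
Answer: 1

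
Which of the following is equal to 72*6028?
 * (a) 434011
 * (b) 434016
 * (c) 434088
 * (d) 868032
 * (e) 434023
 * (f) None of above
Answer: b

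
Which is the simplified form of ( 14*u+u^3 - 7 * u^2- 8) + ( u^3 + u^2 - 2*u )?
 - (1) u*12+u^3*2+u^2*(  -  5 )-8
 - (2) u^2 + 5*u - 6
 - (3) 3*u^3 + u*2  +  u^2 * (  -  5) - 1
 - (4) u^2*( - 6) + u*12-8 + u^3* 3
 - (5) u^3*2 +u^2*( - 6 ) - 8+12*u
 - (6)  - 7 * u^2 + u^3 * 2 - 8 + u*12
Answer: 5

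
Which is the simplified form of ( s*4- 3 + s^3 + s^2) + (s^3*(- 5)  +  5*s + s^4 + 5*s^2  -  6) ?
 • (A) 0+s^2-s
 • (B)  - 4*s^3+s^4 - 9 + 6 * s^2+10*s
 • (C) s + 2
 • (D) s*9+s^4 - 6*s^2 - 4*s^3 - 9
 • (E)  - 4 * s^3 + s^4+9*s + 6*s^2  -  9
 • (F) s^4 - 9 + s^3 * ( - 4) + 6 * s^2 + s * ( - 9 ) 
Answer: E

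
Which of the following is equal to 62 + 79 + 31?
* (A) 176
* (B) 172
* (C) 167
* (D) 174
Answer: B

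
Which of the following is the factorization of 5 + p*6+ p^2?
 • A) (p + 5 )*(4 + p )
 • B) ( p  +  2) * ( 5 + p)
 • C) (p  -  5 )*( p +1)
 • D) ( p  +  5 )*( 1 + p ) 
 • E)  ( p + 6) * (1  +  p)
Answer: D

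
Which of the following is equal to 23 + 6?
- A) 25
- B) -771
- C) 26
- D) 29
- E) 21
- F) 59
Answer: D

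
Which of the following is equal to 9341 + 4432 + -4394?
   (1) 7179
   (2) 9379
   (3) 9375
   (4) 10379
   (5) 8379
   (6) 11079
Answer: 2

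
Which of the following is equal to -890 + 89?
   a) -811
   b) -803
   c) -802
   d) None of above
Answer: d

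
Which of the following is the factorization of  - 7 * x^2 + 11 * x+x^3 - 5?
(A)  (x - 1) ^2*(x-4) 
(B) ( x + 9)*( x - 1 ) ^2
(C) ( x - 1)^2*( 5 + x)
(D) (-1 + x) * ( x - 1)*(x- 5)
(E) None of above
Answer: D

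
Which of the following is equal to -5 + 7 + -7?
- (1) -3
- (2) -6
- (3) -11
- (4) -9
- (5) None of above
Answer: 5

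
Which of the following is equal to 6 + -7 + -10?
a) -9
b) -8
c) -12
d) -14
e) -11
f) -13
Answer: e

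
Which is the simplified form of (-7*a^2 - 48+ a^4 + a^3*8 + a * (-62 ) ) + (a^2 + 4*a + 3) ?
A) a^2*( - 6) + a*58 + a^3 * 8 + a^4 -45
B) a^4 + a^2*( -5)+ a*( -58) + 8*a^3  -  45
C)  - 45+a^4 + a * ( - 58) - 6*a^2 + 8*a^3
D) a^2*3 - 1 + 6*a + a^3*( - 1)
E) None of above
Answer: C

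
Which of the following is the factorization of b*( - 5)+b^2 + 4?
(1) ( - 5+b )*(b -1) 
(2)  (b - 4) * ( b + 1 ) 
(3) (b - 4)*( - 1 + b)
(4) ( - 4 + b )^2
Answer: 3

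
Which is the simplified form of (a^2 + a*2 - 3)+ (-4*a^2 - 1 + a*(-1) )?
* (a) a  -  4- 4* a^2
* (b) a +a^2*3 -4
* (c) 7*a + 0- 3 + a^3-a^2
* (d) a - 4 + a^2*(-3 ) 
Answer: d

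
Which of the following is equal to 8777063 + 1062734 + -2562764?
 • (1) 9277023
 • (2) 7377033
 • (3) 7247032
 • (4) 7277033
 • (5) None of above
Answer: 4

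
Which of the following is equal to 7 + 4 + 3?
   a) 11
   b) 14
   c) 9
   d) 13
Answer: b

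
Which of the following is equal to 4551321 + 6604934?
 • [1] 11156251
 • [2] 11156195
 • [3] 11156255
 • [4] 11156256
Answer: 3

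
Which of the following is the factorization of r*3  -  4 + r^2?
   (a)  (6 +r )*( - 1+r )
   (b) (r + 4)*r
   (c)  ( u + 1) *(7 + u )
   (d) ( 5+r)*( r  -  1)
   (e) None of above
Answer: e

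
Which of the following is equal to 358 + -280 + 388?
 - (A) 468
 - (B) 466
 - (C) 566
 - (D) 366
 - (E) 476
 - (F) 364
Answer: B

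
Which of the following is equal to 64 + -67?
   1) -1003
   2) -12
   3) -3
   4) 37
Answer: 3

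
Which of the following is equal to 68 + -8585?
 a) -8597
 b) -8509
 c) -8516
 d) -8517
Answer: d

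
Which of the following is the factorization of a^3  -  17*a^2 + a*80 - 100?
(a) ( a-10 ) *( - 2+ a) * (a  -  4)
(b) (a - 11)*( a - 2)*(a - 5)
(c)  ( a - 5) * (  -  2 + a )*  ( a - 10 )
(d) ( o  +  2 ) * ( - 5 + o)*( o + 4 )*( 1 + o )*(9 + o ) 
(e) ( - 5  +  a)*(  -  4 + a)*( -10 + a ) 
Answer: c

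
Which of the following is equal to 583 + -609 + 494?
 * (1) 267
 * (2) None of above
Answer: 2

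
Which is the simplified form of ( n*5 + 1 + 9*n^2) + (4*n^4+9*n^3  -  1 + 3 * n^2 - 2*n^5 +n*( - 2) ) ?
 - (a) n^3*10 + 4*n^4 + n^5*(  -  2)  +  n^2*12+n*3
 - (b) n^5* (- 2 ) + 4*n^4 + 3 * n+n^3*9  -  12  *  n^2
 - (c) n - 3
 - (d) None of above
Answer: d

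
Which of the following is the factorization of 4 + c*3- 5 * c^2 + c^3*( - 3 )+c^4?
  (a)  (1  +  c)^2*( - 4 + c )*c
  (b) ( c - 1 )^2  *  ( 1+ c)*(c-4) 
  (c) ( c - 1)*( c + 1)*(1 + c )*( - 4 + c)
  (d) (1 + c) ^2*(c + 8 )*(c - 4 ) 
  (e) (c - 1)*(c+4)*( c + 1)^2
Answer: c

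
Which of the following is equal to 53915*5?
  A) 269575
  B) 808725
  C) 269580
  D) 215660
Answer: A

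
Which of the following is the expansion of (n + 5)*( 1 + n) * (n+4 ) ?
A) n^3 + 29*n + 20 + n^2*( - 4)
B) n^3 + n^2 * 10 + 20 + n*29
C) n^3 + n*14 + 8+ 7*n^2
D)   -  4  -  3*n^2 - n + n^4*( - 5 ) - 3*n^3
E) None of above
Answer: B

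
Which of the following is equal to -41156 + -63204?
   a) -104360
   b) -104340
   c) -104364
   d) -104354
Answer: a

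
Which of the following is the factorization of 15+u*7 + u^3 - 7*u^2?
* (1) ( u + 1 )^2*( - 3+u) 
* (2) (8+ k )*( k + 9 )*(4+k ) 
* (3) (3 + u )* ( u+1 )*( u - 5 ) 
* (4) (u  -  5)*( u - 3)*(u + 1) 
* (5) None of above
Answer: 4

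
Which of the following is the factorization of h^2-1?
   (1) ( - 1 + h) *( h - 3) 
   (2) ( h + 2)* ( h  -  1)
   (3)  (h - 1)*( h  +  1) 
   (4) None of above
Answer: 3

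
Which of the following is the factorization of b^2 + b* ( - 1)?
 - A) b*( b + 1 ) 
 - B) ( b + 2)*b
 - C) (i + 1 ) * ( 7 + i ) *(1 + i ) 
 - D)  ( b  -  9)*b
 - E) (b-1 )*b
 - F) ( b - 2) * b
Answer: E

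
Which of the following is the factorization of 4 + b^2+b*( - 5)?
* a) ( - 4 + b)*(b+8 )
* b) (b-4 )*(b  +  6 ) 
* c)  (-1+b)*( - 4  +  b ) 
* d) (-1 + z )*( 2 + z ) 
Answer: c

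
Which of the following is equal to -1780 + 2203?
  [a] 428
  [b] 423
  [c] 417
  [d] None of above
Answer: b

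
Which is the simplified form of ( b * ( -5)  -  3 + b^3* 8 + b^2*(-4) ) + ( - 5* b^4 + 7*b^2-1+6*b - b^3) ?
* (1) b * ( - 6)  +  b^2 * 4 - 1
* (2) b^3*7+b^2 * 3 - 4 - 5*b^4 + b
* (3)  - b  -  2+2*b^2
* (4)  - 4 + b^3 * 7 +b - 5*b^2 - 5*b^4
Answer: 2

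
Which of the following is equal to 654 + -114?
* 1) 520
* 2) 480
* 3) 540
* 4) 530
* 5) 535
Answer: 3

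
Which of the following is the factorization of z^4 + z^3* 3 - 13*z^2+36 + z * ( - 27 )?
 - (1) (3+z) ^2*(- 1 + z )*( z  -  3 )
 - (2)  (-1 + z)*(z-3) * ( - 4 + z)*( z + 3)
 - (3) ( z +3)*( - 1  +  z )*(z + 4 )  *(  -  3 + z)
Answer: 3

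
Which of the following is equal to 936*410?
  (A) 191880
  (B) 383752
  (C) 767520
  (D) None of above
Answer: D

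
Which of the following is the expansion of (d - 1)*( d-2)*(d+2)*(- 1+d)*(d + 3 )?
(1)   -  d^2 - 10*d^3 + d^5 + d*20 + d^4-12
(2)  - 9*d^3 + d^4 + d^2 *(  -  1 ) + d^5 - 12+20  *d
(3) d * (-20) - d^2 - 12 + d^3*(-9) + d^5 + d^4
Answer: 2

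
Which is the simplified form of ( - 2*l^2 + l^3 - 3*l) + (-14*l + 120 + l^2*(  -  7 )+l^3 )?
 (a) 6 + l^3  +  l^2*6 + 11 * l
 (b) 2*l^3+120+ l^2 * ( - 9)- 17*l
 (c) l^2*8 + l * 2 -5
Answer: b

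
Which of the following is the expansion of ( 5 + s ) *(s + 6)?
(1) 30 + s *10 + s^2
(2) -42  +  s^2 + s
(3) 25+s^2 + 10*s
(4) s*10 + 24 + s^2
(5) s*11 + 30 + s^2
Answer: 5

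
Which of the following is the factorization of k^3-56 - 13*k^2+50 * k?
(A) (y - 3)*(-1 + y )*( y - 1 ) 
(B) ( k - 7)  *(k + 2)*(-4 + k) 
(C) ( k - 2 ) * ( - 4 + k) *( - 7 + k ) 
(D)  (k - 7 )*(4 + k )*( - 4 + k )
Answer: C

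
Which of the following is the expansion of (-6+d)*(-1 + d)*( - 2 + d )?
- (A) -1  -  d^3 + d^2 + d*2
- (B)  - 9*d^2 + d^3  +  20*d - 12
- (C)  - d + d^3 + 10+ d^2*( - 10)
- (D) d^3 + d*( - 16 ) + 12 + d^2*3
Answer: B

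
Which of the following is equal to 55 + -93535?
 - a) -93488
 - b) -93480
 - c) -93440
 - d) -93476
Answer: b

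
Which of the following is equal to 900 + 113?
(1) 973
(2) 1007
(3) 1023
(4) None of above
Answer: 4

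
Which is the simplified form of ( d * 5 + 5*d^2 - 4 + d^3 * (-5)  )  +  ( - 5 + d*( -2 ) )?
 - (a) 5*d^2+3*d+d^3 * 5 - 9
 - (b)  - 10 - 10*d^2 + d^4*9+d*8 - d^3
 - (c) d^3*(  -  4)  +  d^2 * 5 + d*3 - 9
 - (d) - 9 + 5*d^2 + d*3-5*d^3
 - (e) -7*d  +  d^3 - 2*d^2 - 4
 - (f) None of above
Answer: d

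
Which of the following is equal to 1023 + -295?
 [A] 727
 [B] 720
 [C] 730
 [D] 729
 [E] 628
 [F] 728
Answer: F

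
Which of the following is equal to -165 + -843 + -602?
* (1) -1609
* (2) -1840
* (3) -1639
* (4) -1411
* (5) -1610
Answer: 5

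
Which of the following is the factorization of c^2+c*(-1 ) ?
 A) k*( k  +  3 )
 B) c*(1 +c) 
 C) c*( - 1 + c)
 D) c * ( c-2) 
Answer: C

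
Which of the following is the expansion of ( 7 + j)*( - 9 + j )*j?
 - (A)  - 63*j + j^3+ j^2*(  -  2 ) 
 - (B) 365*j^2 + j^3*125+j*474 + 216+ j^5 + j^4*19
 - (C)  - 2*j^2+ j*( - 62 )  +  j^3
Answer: A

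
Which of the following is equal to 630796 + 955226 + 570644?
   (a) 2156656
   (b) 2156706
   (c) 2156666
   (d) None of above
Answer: c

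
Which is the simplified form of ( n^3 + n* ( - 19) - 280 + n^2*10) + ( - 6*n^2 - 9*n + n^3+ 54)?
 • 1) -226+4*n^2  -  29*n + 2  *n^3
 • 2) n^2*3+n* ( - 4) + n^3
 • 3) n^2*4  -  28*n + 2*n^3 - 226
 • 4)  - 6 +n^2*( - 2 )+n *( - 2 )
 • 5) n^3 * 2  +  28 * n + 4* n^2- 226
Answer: 3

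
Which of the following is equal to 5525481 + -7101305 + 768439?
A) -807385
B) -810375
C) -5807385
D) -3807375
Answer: A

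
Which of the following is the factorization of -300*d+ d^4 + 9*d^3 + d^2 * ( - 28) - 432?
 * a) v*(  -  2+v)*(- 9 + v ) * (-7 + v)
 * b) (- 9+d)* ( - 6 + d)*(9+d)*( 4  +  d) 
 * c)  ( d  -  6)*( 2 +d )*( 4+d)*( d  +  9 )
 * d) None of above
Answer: c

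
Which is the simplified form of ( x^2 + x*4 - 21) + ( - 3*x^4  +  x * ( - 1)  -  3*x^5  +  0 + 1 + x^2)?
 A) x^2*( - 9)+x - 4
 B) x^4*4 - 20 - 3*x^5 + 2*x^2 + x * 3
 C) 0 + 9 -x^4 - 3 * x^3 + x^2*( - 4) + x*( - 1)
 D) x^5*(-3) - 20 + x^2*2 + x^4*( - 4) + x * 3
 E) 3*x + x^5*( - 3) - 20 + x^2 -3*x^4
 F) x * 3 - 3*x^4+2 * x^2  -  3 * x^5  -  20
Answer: F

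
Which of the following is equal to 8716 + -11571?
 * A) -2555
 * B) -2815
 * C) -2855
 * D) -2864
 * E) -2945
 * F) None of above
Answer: C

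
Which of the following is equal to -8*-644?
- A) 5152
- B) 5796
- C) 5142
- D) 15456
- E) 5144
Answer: A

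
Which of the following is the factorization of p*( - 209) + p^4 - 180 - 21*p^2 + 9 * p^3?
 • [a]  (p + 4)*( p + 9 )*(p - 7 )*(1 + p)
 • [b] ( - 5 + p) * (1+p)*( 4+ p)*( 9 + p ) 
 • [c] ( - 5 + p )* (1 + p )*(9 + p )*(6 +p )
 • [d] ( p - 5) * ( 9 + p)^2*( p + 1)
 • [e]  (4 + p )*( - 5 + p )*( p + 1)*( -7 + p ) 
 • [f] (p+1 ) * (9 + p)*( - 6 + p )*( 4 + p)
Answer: b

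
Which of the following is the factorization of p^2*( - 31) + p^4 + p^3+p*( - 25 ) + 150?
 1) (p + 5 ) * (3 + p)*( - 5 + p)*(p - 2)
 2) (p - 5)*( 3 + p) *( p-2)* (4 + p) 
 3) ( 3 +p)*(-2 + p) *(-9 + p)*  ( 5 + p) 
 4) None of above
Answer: 1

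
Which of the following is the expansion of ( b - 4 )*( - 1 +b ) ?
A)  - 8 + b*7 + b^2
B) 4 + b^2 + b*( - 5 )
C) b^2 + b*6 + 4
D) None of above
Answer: B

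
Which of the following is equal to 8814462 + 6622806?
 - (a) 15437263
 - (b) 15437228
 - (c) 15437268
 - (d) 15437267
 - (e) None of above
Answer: c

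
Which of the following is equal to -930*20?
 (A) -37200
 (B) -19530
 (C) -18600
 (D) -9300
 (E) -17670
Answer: C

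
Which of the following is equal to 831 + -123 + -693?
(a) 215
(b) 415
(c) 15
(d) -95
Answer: c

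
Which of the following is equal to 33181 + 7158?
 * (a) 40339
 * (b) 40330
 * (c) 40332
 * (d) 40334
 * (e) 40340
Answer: a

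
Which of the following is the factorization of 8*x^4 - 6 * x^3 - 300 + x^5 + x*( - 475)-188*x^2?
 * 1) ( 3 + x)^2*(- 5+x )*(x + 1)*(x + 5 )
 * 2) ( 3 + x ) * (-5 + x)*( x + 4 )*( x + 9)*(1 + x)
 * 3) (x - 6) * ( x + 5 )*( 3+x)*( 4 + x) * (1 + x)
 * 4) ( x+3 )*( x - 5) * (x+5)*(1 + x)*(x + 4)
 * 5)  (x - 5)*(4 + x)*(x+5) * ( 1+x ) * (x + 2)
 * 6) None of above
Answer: 4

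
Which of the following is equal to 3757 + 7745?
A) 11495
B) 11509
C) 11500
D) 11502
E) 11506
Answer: D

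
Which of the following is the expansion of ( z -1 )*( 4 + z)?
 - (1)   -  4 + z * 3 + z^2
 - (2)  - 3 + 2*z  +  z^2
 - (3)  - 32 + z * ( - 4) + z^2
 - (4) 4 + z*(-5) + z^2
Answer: 1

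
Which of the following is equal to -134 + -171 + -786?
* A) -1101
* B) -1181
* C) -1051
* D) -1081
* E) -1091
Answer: E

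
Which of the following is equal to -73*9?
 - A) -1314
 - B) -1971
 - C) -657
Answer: C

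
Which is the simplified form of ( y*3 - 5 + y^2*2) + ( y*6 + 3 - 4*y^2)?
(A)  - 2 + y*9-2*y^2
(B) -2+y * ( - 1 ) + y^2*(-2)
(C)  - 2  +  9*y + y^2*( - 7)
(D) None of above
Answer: A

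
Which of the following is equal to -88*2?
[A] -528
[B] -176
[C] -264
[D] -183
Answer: B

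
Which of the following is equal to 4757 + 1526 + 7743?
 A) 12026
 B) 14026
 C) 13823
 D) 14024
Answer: B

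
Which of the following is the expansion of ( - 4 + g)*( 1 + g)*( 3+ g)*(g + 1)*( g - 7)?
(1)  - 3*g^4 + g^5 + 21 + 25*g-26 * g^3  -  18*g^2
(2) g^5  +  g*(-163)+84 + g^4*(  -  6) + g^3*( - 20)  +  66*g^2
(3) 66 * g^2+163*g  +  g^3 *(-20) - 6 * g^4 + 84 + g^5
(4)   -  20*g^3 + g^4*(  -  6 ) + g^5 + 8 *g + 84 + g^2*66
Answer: 3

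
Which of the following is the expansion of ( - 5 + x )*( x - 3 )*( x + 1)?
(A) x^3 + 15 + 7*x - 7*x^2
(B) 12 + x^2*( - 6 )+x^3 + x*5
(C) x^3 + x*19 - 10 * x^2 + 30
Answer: A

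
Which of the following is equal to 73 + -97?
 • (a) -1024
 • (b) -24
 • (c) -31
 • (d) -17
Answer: b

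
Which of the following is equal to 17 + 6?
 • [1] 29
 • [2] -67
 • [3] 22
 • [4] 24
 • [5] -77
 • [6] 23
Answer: 6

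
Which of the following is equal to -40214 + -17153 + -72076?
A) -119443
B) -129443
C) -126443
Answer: B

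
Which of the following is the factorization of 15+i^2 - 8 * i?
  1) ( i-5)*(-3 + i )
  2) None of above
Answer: 1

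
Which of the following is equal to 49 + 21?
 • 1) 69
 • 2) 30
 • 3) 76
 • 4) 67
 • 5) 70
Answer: 5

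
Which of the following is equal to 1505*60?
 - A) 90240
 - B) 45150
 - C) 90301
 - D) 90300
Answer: D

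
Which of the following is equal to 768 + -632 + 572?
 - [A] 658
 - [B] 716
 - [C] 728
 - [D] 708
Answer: D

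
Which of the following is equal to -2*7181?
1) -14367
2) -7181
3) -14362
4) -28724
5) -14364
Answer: 3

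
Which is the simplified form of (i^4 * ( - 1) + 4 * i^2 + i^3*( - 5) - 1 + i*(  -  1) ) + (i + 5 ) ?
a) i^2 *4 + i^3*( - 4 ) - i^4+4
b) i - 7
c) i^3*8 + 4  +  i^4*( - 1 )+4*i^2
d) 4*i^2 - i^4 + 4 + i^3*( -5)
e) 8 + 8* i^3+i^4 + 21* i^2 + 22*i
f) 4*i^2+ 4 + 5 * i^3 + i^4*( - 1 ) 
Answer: d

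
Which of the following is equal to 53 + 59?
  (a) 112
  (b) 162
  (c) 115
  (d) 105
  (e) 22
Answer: a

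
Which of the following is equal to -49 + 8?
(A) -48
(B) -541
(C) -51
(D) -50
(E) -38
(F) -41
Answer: F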